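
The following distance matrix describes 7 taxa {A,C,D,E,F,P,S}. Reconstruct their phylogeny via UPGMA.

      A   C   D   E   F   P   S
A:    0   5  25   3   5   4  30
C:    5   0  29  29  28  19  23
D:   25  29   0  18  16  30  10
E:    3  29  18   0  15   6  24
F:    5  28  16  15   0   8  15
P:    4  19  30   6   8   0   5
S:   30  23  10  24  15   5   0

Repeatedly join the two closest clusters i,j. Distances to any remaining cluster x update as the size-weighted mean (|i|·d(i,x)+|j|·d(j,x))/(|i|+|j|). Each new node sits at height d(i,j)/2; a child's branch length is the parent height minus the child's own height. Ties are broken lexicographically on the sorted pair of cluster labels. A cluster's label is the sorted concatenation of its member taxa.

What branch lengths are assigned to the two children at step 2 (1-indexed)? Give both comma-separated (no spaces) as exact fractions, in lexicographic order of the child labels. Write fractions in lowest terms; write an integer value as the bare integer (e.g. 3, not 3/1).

1,5/2

step 1: merge (A,E) at d=3; branch lengths A→3/2, E→3/2; new cluster AE
  updated: d(AE,C)=17, d(AE,D)=43/2, d(AE,F)=10, d(AE,P)=5, d(AE,S)=27
step 2: merge (AE,P) at d=5; branch lengths AE→1, P→5/2; new cluster AEP
  updated: d(AEP,C)=53/3, d(AEP,D)=73/3, d(AEP,F)=28/3, d(AEP,S)=59/3
step 3: merge (AEP,F) at d=28/3; branch lengths AEP→13/6, F→14/3; new cluster AEFP
  updated: d(AEFP,C)=81/4, d(AEFP,D)=89/4, d(AEFP,S)=37/2
step 4: merge (D,S) at d=10; branch lengths D→5, S→5; new cluster DS
  updated: d(AEFP,DS)=163/8, d(C,DS)=26
step 5: merge (AEFP,C) at d=81/4; branch lengths AEFP→131/24, C→81/8; new cluster ACEFP
  updated: d(ACEFP,DS)=43/2
step 6: merge (ACEFP,DS) at d=43/2; branch lengths ACEFP→5/8, DS→23/4; new cluster ACDEFPS
final tree: (((((A:3/2,E:3/2):1,P:5/2):13/6,F:14/3):131/24,C:81/8):5/8,(D:5,S:5):23/4)
total length: 1087/24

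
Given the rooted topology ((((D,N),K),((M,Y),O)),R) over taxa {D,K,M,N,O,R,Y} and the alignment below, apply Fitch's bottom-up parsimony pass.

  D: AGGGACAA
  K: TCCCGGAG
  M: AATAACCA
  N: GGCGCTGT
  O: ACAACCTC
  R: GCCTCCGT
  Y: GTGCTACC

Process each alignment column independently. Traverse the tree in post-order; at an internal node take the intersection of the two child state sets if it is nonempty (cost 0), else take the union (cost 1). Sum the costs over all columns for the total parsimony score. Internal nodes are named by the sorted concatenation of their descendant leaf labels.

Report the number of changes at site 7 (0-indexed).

DN@0: {A} ∪ {G} = {A,G} (union, +1)
DKN@0: {A,G} ∪ {T} = {A,G,T} (union, +1)
MY@0: {A} ∪ {G} = {A,G} (union, +1)
MOY@0: {A,G} ∩ {A} = {A} (intersection, +0)
DKMNOY@0: {A,G,T} ∩ {A} = {A} (intersection, +0)
DKMNORY@0: {A} ∪ {G} = {A,G} (union, +1)
DN@1: {G} ∩ {G} = {G} (intersection, +0)
DKN@1: {G} ∪ {C} = {C,G} (union, +1)
MY@1: {A} ∪ {T} = {A,T} (union, +1)
MOY@1: {A,T} ∪ {C} = {A,C,T} (union, +1)
DKMNOY@1: {C,G} ∩ {A,C,T} = {C} (intersection, +0)
DKMNORY@1: {C} ∩ {C} = {C} (intersection, +0)
DN@2: {G} ∪ {C} = {C,G} (union, +1)
DKN@2: {C,G} ∩ {C} = {C} (intersection, +0)
MY@2: {T} ∪ {G} = {G,T} (union, +1)
MOY@2: {G,T} ∪ {A} = {A,G,T} (union, +1)
DKMNOY@2: {C} ∪ {A,G,T} = {A,C,G,T} (union, +1)
DKMNORY@2: {A,C,G,T} ∩ {C} = {C} (intersection, +0)
DN@3: {G} ∩ {G} = {G} (intersection, +0)
DKN@3: {G} ∪ {C} = {C,G} (union, +1)
MY@3: {A} ∪ {C} = {A,C} (union, +1)
MOY@3: {A,C} ∩ {A} = {A} (intersection, +0)
DKMNOY@3: {C,G} ∪ {A} = {A,C,G} (union, +1)
DKMNORY@3: {A,C,G} ∪ {T} = {A,C,G,T} (union, +1)
DN@4: {A} ∪ {C} = {A,C} (union, +1)
DKN@4: {A,C} ∪ {G} = {A,C,G} (union, +1)
MY@4: {A} ∪ {T} = {A,T} (union, +1)
MOY@4: {A,T} ∪ {C} = {A,C,T} (union, +1)
DKMNOY@4: {A,C,G} ∩ {A,C,T} = {A,C} (intersection, +0)
DKMNORY@4: {A,C} ∩ {C} = {C} (intersection, +0)
DN@5: {C} ∪ {T} = {C,T} (union, +1)
DKN@5: {C,T} ∪ {G} = {C,G,T} (union, +1)
MY@5: {C} ∪ {A} = {A,C} (union, +1)
MOY@5: {A,C} ∩ {C} = {C} (intersection, +0)
DKMNOY@5: {C,G,T} ∩ {C} = {C} (intersection, +0)
DKMNORY@5: {C} ∩ {C} = {C} (intersection, +0)
DN@6: {A} ∪ {G} = {A,G} (union, +1)
DKN@6: {A,G} ∩ {A} = {A} (intersection, +0)
MY@6: {C} ∩ {C} = {C} (intersection, +0)
MOY@6: {C} ∪ {T} = {C,T} (union, +1)
DKMNOY@6: {A} ∪ {C,T} = {A,C,T} (union, +1)
DKMNORY@6: {A,C,T} ∪ {G} = {A,C,G,T} (union, +1)
DN@7: {A} ∪ {T} = {A,T} (union, +1)
DKN@7: {A,T} ∪ {G} = {A,G,T} (union, +1)
MY@7: {A} ∪ {C} = {A,C} (union, +1)
MOY@7: {A,C} ∩ {C} = {C} (intersection, +0)
DKMNOY@7: {A,G,T} ∪ {C} = {A,C,G,T} (union, +1)
DKMNORY@7: {A,C,G,T} ∩ {T} = {T} (intersection, +0)
per-site changes: [4, 3, 4, 4, 4, 3, 4, 4]; total = 30

4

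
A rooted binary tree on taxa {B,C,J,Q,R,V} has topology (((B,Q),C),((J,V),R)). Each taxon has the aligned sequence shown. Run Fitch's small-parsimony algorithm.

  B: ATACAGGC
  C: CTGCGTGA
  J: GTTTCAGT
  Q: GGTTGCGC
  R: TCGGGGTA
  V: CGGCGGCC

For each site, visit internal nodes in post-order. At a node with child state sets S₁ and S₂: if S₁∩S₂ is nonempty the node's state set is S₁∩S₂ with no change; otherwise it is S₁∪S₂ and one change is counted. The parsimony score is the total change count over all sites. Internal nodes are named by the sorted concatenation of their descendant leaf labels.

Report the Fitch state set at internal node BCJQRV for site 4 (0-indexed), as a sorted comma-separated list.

G

BQ@0: {A} ∪ {G} = {A,G} (union, +1)
BCQ@0: {A,G} ∪ {C} = {A,C,G} (union, +1)
JV@0: {G} ∪ {C} = {C,G} (union, +1)
JRV@0: {C,G} ∪ {T} = {C,G,T} (union, +1)
BCJQRV@0: {A,C,G} ∩ {C,G,T} = {C,G} (intersection, +0)
BQ@1: {T} ∪ {G} = {G,T} (union, +1)
BCQ@1: {G,T} ∩ {T} = {T} (intersection, +0)
JV@1: {T} ∪ {G} = {G,T} (union, +1)
JRV@1: {G,T} ∪ {C} = {C,G,T} (union, +1)
BCJQRV@1: {T} ∩ {C,G,T} = {T} (intersection, +0)
BQ@2: {A} ∪ {T} = {A,T} (union, +1)
BCQ@2: {A,T} ∪ {G} = {A,G,T} (union, +1)
JV@2: {T} ∪ {G} = {G,T} (union, +1)
JRV@2: {G,T} ∩ {G} = {G} (intersection, +0)
BCJQRV@2: {A,G,T} ∩ {G} = {G} (intersection, +0)
BQ@3: {C} ∪ {T} = {C,T} (union, +1)
BCQ@3: {C,T} ∩ {C} = {C} (intersection, +0)
JV@3: {T} ∪ {C} = {C,T} (union, +1)
JRV@3: {C,T} ∪ {G} = {C,G,T} (union, +1)
BCJQRV@3: {C} ∩ {C,G,T} = {C} (intersection, +0)
BQ@4: {A} ∪ {G} = {A,G} (union, +1)
BCQ@4: {A,G} ∩ {G} = {G} (intersection, +0)
JV@4: {C} ∪ {G} = {C,G} (union, +1)
JRV@4: {C,G} ∩ {G} = {G} (intersection, +0)
BCJQRV@4: {G} ∩ {G} = {G} (intersection, +0)
BQ@5: {G} ∪ {C} = {C,G} (union, +1)
BCQ@5: {C,G} ∪ {T} = {C,G,T} (union, +1)
JV@5: {A} ∪ {G} = {A,G} (union, +1)
JRV@5: {A,G} ∩ {G} = {G} (intersection, +0)
BCJQRV@5: {C,G,T} ∩ {G} = {G} (intersection, +0)
BQ@6: {G} ∩ {G} = {G} (intersection, +0)
BCQ@6: {G} ∩ {G} = {G} (intersection, +0)
JV@6: {G} ∪ {C} = {C,G} (union, +1)
JRV@6: {C,G} ∪ {T} = {C,G,T} (union, +1)
BCJQRV@6: {G} ∩ {C,G,T} = {G} (intersection, +0)
BQ@7: {C} ∩ {C} = {C} (intersection, +0)
BCQ@7: {C} ∪ {A} = {A,C} (union, +1)
JV@7: {T} ∪ {C} = {C,T} (union, +1)
JRV@7: {C,T} ∪ {A} = {A,C,T} (union, +1)
BCJQRV@7: {A,C} ∩ {A,C,T} = {A,C} (intersection, +0)
per-site changes: [4, 3, 3, 3, 2, 3, 2, 3]; total = 23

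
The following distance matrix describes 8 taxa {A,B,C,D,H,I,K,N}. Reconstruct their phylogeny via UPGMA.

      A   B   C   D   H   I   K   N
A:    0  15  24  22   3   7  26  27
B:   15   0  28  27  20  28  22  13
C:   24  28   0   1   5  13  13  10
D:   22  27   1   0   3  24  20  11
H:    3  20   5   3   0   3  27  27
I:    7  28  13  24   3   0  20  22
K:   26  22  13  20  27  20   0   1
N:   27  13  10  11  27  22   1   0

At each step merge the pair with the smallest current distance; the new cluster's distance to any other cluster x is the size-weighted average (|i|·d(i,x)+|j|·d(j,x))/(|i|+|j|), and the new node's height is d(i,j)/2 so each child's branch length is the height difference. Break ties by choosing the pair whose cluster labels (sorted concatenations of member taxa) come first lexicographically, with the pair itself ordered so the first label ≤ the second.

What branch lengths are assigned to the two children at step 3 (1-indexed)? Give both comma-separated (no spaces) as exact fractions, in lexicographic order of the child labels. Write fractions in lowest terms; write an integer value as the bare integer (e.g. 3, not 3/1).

3/2,3/2

step 1: merge (C,D) at d=1; branch lengths C→1/2, D→1/2; new cluster CD
  updated: d(A,CD)=23, d(B,CD)=55/2, d(CD,H)=4, d(CD,I)=37/2, d(CD,K)=33/2, d(CD,N)=21/2
step 2: merge (K,N) at d=1; branch lengths K→1/2, N→1/2; new cluster KN
  updated: d(A,KN)=53/2, d(B,KN)=35/2, d(CD,KN)=27/2, d(H,KN)=27, d(I,KN)=21
step 3: merge (A,H) at d=3; branch lengths A→3/2, H→3/2; new cluster AH
  updated: d(AH,B)=35/2, d(AH,CD)=27/2, d(AH,I)=5, d(AH,KN)=107/4
step 4: merge (AH,I) at d=5; branch lengths AH→1, I→5/2; new cluster AHI
  updated: d(AHI,B)=21, d(AHI,CD)=91/6, d(AHI,KN)=149/6
step 5: merge (CD,KN) at d=27/2; branch lengths CD→25/4, KN→25/4; new cluster CDKN
  updated: d(AHI,CDKN)=20, d(B,CDKN)=45/2
step 6: merge (AHI,CDKN) at d=20; branch lengths AHI→15/2, CDKN→13/4; new cluster ACDHIKN
  updated: d(ACDHIKN,B)=153/7
step 7: merge (ACDHIKN,B) at d=153/7; branch lengths ACDHIKN→13/14, B→153/14; new cluster ABCDHIKN
final tree: ((((A:3/2,H:3/2):1,I:5/2):15/2,((C:1/2,D:1/2):25/4,(K:1/2,N:1/2):25/4):13/4):13/14,B:153/14)
total length: 1221/28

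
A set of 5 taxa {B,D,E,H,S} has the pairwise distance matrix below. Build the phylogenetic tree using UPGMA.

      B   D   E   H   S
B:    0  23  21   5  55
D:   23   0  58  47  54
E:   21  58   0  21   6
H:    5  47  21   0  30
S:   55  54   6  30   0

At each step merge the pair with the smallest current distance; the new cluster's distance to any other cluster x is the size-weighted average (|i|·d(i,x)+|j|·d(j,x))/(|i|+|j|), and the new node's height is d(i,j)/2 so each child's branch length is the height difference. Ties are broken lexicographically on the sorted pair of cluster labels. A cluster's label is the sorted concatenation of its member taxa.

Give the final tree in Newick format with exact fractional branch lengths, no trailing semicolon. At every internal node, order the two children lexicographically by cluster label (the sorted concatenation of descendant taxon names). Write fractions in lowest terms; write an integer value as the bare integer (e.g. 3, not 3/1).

1. join B+H (d=5) ⇒ BH; edges |B|=5/2, |H|=5/2
  updated: d(BH,D)=35, d(BH,E)=21, d(BH,S)=85/2
2. join E+S (d=6) ⇒ ES; edges |E|=3, |S|=3
  updated: d(BH,ES)=127/4, d(D,ES)=56
3. join BH+ES (d=127/4) ⇒ BEHS; edges |BH|=107/8, |ES|=103/8
  updated: d(BEHS,D)=91/2
4. join BEHS+D (d=91/2) ⇒ BDEHS; edges |BEHS|=55/8, |D|=91/4
final tree: (((B:5/2,H:5/2):107/8,(E:3,S:3):103/8):55/8,D:91/4)
total length: 535/8

(((B:5/2,H:5/2):107/8,(E:3,S:3):103/8):55/8,D:91/4)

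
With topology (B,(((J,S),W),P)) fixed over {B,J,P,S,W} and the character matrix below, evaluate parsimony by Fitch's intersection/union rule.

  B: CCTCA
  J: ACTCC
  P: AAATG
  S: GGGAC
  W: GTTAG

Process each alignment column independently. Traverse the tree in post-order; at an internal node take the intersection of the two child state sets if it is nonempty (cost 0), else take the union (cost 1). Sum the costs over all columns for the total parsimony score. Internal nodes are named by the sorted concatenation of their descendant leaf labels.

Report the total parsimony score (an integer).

13

[col 0] JS: children J:{A}, S:{G} ∪→ {A,G}; cost 1
[col 0] JSW: children JS:{A,G}, W:{G} ∩→ {G}; cost 0
[col 0] JPSW: children JSW:{G}, P:{A} ∪→ {A,G}; cost 1
[col 0] BJPSW: children B:{C}, JPSW:{A,G} ∪→ {A,C,G}; cost 1
[col 1] JS: children J:{C}, S:{G} ∪→ {C,G}; cost 1
[col 1] JSW: children JS:{C,G}, W:{T} ∪→ {C,G,T}; cost 1
[col 1] JPSW: children JSW:{C,G,T}, P:{A} ∪→ {A,C,G,T}; cost 1
[col 1] BJPSW: children B:{C}, JPSW:{A,C,G,T} ∩→ {C}; cost 0
[col 2] JS: children J:{T}, S:{G} ∪→ {G,T}; cost 1
[col 2] JSW: children JS:{G,T}, W:{T} ∩→ {T}; cost 0
[col 2] JPSW: children JSW:{T}, P:{A} ∪→ {A,T}; cost 1
[col 2] BJPSW: children B:{T}, JPSW:{A,T} ∩→ {T}; cost 0
[col 3] JS: children J:{C}, S:{A} ∪→ {A,C}; cost 1
[col 3] JSW: children JS:{A,C}, W:{A} ∩→ {A}; cost 0
[col 3] JPSW: children JSW:{A}, P:{T} ∪→ {A,T}; cost 1
[col 3] BJPSW: children B:{C}, JPSW:{A,T} ∪→ {A,C,T}; cost 1
[col 4] JS: children J:{C}, S:{C} ∩→ {C}; cost 0
[col 4] JSW: children JS:{C}, W:{G} ∪→ {C,G}; cost 1
[col 4] JPSW: children JSW:{C,G}, P:{G} ∩→ {G}; cost 0
[col 4] BJPSW: children B:{A}, JPSW:{G} ∪→ {A,G}; cost 1
per-site changes: [3, 3, 2, 3, 2]; total = 13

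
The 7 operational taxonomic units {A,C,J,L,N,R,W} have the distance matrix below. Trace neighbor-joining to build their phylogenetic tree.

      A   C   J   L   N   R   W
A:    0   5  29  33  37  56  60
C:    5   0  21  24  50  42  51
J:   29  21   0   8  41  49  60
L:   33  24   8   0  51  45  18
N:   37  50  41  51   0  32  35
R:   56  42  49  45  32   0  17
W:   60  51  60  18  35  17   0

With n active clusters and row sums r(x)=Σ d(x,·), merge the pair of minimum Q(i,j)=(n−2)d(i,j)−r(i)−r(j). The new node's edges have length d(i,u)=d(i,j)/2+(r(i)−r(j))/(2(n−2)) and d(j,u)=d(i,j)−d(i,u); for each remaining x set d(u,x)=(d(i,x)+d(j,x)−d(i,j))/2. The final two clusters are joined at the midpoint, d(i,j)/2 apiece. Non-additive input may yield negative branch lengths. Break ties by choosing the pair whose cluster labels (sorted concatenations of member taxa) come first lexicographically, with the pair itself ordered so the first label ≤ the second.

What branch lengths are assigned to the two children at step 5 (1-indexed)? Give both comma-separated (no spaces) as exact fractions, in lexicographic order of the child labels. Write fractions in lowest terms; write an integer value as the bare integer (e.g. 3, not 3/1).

123/16,19/4

iteration 1: select R,W (d=17, Q=-397); attach at lengths (17/2, 17/2); label the merged cluster RW
  updated: d(A,RW)=99/2, d(C,RW)=38, d(J,RW)=46, d(L,RW)=23, d(N,RW)=25
iteration 2: select N,RW (d=25, Q=-571/2); attach at lengths (245/16, 155/16); label the merged cluster NRW
  updated: d(A,NRW)=123/4, d(C,NRW)=63/2, d(J,NRW)=31, d(L,NRW)=49/2
iteration 3: select A,C (d=5, Q=-657/4); attach at lengths (125/24, -5/24); label the merged cluster AC
  updated: d(AC,J)=45/2, d(AC,L)=26, d(AC,NRW)=229/8
iteration 4: select AC,NRW (d=229/8, Q=-104); attach at lengths (201/16, 257/16); label the merged cluster ACNRW
  updated: d(ACNRW,J)=199/16, d(ACNRW,L)=175/16
iteration 5: select ACNRW,J (d=199/16, Q=-251/8); attach at lengths (123/16, 19/4); label the merged cluster ACJNRW
  updated: d(ACJNRW,L)=13/4
iteration 6: select ACJNRW,L (d=13/4); attach at lengths (13/8, 13/8); label the merged cluster ACJLNRW
final tree: ((((A:125/24,C:-5/24):201/16,(N:245/16,(R:17/2,W:17/2):155/16):257/16):123/16,J:19/4):13/8,L:13/8)
total length: 1461/16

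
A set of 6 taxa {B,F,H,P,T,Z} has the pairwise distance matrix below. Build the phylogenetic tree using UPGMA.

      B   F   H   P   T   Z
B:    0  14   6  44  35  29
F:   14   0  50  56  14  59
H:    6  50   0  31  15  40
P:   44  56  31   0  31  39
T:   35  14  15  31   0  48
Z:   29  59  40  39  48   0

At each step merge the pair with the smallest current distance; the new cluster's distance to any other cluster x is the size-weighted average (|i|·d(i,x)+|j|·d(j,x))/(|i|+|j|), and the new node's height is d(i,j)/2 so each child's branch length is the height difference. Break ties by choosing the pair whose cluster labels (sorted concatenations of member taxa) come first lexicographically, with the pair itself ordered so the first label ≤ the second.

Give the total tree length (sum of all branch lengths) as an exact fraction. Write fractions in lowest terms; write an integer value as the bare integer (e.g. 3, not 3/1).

86

iteration 1: select B,H (d=6); attach at lengths (3, 3); label the merged cluster BH
  updated: d(BH,F)=32, d(BH,P)=75/2, d(BH,T)=25, d(BH,Z)=69/2
iteration 2: select F,T (d=14); attach at lengths (7, 7); label the merged cluster FT
  updated: d(BH,FT)=57/2, d(FT,P)=87/2, d(FT,Z)=107/2
iteration 3: select BH,FT (d=57/2); attach at lengths (45/4, 29/4); label the merged cluster BFHT
  updated: d(BFHT,P)=81/2, d(BFHT,Z)=44
iteration 4: select P,Z (d=39); attach at lengths (39/2, 39/2); label the merged cluster PZ
  updated: d(BFHT,PZ)=169/4
iteration 5: select BFHT,PZ (d=169/4); attach at lengths (55/8, 13/8); label the merged cluster BFHPTZ
final tree: (((B:3,H:3):45/4,(F:7,T:7):29/4):55/8,(P:39/2,Z:39/2):13/8)
total length: 86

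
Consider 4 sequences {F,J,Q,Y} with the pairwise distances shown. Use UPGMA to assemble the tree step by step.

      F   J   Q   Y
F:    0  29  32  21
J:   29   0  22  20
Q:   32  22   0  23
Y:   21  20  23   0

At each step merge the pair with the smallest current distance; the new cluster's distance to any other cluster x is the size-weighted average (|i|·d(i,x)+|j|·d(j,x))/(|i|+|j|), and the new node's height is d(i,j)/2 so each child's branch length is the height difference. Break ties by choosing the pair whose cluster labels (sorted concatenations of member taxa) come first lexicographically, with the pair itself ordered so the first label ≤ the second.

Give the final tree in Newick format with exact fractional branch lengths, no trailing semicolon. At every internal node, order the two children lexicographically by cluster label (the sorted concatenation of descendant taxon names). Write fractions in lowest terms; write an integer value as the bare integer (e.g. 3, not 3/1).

step 1: merge (J,Y) at d=20; branch lengths J→10, Y→10; new cluster JY
  updated: d(F,JY)=25, d(JY,Q)=45/2
step 2: merge (JY,Q) at d=45/2; branch lengths JY→5/4, Q→45/4; new cluster JQY
  updated: d(F,JQY)=82/3
step 3: merge (F,JQY) at d=82/3; branch lengths F→41/3, JQY→29/12; new cluster FJQY
final tree: (F:41/3,((J:10,Y:10):5/4,Q:45/4):29/12)
total length: 583/12

(F:41/3,((J:10,Y:10):5/4,Q:45/4):29/12)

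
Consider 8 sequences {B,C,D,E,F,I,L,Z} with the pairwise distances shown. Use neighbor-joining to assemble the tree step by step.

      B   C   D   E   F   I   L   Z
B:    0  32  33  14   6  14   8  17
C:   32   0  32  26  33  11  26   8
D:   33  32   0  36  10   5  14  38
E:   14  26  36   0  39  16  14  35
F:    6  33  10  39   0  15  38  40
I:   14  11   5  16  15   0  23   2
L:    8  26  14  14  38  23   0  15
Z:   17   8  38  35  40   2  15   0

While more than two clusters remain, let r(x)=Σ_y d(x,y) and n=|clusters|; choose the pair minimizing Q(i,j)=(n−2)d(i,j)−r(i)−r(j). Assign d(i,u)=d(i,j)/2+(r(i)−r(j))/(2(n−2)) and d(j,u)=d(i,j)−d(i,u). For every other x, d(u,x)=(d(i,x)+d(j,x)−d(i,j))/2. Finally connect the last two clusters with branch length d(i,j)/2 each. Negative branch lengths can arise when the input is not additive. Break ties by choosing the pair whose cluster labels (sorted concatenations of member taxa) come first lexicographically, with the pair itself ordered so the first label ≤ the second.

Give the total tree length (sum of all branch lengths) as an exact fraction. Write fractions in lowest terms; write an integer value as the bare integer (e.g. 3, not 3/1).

951/16

iteration 1: select D,F (d=10, Q=-289); attach at lengths (47/12, 73/12); label the merged cluster DF
  updated: d(B,DF)=29/2, d(C,DF)=55/2, d(DF,E)=65/2, d(DF,I)=5, d(DF,L)=21, d(DF,Z)=34
iteration 2: select C,Z (d=8, Q=-403/2); attach at lengths (119/20, 41/20); label the merged cluster CZ
  updated: d(B,CZ)=41/2, d(CZ,DF)=107/4, d(CZ,E)=53/2, d(CZ,I)=5/2, d(CZ,L)=33/2
iteration 3: select CZ,I (d=5/2, Q=-573/4); attach at lengths (169/32, -89/32); label the merged cluster CIZ
  updated: d(B,CIZ)=16, d(CIZ,DF)=117/8, d(CIZ,E)=20, d(CIZ,L)=37/2
iteration 4: select CIZ,DF (d=117/8, Q=-863/8); attach at lengths (81/16, 153/16); label the merged cluster CDFIZ
  updated: d(B,CDFIZ)=127/16, d(CDFIZ,E)=303/16, d(CDFIZ,L)=199/16
iteration 5: select B,CDFIZ (d=127/16, Q=-427/8); attach at lengths (13/8, 101/16); label the merged cluster BCDFIZ
  updated: d(BCDFIZ,E)=25/2, d(BCDFIZ,L)=25/4
iteration 6: select BCDFIZ,E (d=25/2, Q=-131/4); attach at lengths (19/8, 81/8); label the merged cluster BCDEFIZ
  updated: d(BCDEFIZ,L)=31/8
iteration 7: select BCDEFIZ,L (d=31/8); attach at lengths (31/16, 31/16); label the merged cluster BCDEFILZ
final tree: (((B:13/8,(((C:119/20,Z:41/20):169/32,I:-89/32):81/16,(D:47/12,F:73/12):153/16):101/16):19/8,E:81/8):31/16,L:31/16)
total length: 951/16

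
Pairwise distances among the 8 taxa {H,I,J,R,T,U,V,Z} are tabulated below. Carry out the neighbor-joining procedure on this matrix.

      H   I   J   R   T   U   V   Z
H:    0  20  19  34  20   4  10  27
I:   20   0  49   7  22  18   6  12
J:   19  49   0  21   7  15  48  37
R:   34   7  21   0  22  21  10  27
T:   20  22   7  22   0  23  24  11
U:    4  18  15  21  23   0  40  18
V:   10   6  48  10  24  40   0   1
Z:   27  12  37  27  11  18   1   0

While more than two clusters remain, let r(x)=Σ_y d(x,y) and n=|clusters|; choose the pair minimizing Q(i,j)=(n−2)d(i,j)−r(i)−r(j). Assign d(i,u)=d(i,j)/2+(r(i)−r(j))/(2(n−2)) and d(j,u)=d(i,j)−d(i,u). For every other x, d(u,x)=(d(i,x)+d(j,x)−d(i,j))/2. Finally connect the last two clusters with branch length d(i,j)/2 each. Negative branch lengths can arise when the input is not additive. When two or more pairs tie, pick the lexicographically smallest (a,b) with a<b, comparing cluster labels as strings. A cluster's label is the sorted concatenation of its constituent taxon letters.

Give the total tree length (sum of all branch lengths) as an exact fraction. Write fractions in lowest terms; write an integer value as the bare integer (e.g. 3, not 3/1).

1673/32

1. join J+T (d=7, Q=-283) ⇒ JT; edges |J|=109/12, |T|=-25/12
  updated: d(H,JT)=16, d(I,JT)=32, d(JT,R)=18, d(JT,U)=31/2, d(JT,V)=65/2, d(JT,Z)=41/2
2. join H+U (d=4, Q=-415/2) ⇒ HU; edges |H|=29/20, |U|=51/20
  updated: d(HU,I)=17, d(HU,JT)=55/4, d(HU,R)=51/2, d(HU,V)=23, d(HU,Z)=41/2
3. join HU+JT (d=55/4, Q=-323/2) ⇒ HJTU; edges |HU|=19/4, |JT|=9
  updated: d(HJTU,I)=141/8, d(HJTU,R)=119/8, d(HJTU,V)=167/8, d(HJTU,Z)=109/8
4. join V+Z (d=1, Q=-177/2) ⇒ VZ; edges |V|=-17/8, |Z|=25/8
  updated: d(HJTU,VZ)=67/4, d(I,VZ)=17/2, d(R,VZ)=18
5. join HJTU+R (d=119/8, Q=-475/8) ⇒ HJRTU; edges |HJTU|=313/32, |R|=163/32
  updated: d(HJRTU,I)=39/8, d(HJRTU,VZ)=159/16
6. join HJRTU+I (d=39/8, Q=-373/16) ⇒ HIJRTU; edges |HJRTU|=101/32, |I|=55/32
  updated: d(HIJRTU,VZ)=217/32
7. join HIJRTU+VZ (d=217/32) ⇒ HIJRTUVZ; edges |HIJRTU|=217/64, |VZ|=217/64
final tree: (((((H:29/20,U:51/20):19/4,(J:109/12,T:-25/12):9):313/32,R:163/32):101/32,I:55/32):217/64,(V:-17/8,Z:25/8):217/64)
total length: 1673/32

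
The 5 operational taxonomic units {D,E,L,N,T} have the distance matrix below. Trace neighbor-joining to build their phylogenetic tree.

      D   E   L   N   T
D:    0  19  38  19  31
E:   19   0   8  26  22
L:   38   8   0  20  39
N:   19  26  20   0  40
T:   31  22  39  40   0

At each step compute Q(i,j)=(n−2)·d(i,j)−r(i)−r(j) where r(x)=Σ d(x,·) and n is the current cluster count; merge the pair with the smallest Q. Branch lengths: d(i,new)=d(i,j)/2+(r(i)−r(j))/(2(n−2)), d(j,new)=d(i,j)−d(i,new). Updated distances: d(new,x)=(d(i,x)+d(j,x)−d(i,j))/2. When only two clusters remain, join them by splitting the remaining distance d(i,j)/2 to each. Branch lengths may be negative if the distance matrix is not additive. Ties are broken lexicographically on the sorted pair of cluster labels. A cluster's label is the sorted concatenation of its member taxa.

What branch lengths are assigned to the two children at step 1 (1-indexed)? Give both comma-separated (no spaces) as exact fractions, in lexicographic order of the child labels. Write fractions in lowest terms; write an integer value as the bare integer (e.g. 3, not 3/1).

-1,9

1. join E+L (d=8, Q=-156) ⇒ EL; edges |E|=-1, |L|=9
  updated: d(D,EL)=49/2, d(EL,N)=19, d(EL,T)=53/2
2. join D+N (d=19, Q=-229/2) ⇒ DN; edges |D|=69/8, |N|=83/8
  updated: d(DN,EL)=49/4, d(DN,T)=26
3. join DN+EL (d=49/4, Q=-259/4) ⇒ DELN; edges |DN|=47/8, |EL|=51/8
  updated: d(DELN,T)=161/8
4. join DELN+T (d=161/8) ⇒ DELNT; edges |DELN|=161/16, |T|=161/16
final tree: (((D:69/8,N:83/8):47/8,(E:-1,L:9):51/8):161/16,T:161/16)
total length: 475/8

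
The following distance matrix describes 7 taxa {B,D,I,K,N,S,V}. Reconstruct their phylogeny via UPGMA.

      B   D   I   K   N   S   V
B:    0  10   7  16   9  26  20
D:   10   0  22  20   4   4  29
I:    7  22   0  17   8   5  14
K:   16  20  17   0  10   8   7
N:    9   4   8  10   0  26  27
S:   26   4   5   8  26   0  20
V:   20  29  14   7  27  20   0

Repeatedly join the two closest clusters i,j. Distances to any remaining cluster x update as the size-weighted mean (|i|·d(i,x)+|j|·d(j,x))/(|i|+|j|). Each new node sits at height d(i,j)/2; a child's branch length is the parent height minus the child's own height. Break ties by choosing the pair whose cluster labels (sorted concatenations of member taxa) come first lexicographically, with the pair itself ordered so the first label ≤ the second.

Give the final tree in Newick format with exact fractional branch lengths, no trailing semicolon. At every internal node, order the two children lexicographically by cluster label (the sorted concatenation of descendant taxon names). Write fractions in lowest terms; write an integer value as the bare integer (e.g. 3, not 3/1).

((B:19/4,(D:2,N:2):11/4):101/24,((I:5/2,S:5/2):39/8,(K:7/2,V:7/2):31/8):19/12)

step 1: merge (D,N) at d=4; branch lengths D→2, N→2; new cluster DN
  updated: d(B,DN)=19/2, d(DN,I)=15, d(DN,K)=15, d(DN,S)=15, d(DN,V)=28
step 2: merge (I,S) at d=5; branch lengths I→5/2, S→5/2; new cluster IS
  updated: d(B,IS)=33/2, d(DN,IS)=15, d(IS,K)=25/2, d(IS,V)=17
step 3: merge (K,V) at d=7; branch lengths K→7/2, V→7/2; new cluster KV
  updated: d(B,KV)=18, d(DN,KV)=43/2, d(IS,KV)=59/4
step 4: merge (B,DN) at d=19/2; branch lengths B→19/4, DN→11/4; new cluster BDN
  updated: d(BDN,IS)=31/2, d(BDN,KV)=61/3
step 5: merge (IS,KV) at d=59/4; branch lengths IS→39/8, KV→31/8; new cluster IKSV
  updated: d(BDN,IKSV)=215/12
step 6: merge (BDN,IKSV) at d=215/12; branch lengths BDN→101/24, IKSV→19/12; new cluster BDIKNSV
final tree: ((B:19/4,(D:2,N:2):11/4):101/24,((I:5/2,S:5/2):39/8,(K:7/2,V:7/2):31/8):19/12)
total length: 913/24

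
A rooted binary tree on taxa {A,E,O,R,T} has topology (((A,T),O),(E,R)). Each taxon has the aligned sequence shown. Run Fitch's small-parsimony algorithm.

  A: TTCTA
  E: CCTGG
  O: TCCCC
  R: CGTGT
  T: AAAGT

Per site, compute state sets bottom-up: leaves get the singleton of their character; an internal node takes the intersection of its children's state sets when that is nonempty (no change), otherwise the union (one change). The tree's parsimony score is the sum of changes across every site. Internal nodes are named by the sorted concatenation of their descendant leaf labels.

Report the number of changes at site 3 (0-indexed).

2

AT@0: {T} ∪ {A} = {A,T} (union, +1)
AOT@0: {A,T} ∩ {T} = {T} (intersection, +0)
ER@0: {C} ∩ {C} = {C} (intersection, +0)
AEORT@0: {T} ∪ {C} = {C,T} (union, +1)
AT@1: {T} ∪ {A} = {A,T} (union, +1)
AOT@1: {A,T} ∪ {C} = {A,C,T} (union, +1)
ER@1: {C} ∪ {G} = {C,G} (union, +1)
AEORT@1: {A,C,T} ∩ {C,G} = {C} (intersection, +0)
AT@2: {C} ∪ {A} = {A,C} (union, +1)
AOT@2: {A,C} ∩ {C} = {C} (intersection, +0)
ER@2: {T} ∩ {T} = {T} (intersection, +0)
AEORT@2: {C} ∪ {T} = {C,T} (union, +1)
AT@3: {T} ∪ {G} = {G,T} (union, +1)
AOT@3: {G,T} ∪ {C} = {C,G,T} (union, +1)
ER@3: {G} ∩ {G} = {G} (intersection, +0)
AEORT@3: {C,G,T} ∩ {G} = {G} (intersection, +0)
AT@4: {A} ∪ {T} = {A,T} (union, +1)
AOT@4: {A,T} ∪ {C} = {A,C,T} (union, +1)
ER@4: {G} ∪ {T} = {G,T} (union, +1)
AEORT@4: {A,C,T} ∩ {G,T} = {T} (intersection, +0)
per-site changes: [2, 3, 2, 2, 3]; total = 12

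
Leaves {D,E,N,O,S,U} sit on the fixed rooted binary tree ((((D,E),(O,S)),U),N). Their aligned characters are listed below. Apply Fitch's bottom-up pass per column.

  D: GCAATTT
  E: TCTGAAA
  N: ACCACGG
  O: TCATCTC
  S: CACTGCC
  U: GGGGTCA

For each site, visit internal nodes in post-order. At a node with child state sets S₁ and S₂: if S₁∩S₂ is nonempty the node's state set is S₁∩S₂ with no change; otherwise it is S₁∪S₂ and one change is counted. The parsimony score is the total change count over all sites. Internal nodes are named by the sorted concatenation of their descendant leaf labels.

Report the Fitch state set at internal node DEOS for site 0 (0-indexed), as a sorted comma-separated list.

T

site 0, node DE: D={G} ∪ E={T} → {G,T} (+1)
site 0, node OS: O={T} ∪ S={C} → {C,T} (+1)
site 0, node DEOS: DE={G,T} ∩ OS={C,T} → {T} (+0)
site 0, node DEOSU: DEOS={T} ∪ U={G} → {G,T} (+1)
site 0, node DENOSU: DEOSU={G,T} ∪ N={A} → {A,G,T} (+1)
site 1, node DE: D={C} ∩ E={C} → {C} (+0)
site 1, node OS: O={C} ∪ S={A} → {A,C} (+1)
site 1, node DEOS: DE={C} ∩ OS={A,C} → {C} (+0)
site 1, node DEOSU: DEOS={C} ∪ U={G} → {C,G} (+1)
site 1, node DENOSU: DEOSU={C,G} ∩ N={C} → {C} (+0)
site 2, node DE: D={A} ∪ E={T} → {A,T} (+1)
site 2, node OS: O={A} ∪ S={C} → {A,C} (+1)
site 2, node DEOS: DE={A,T} ∩ OS={A,C} → {A} (+0)
site 2, node DEOSU: DEOS={A} ∪ U={G} → {A,G} (+1)
site 2, node DENOSU: DEOSU={A,G} ∪ N={C} → {A,C,G} (+1)
site 3, node DE: D={A} ∪ E={G} → {A,G} (+1)
site 3, node OS: O={T} ∩ S={T} → {T} (+0)
site 3, node DEOS: DE={A,G} ∪ OS={T} → {A,G,T} (+1)
site 3, node DEOSU: DEOS={A,G,T} ∩ U={G} → {G} (+0)
site 3, node DENOSU: DEOSU={G} ∪ N={A} → {A,G} (+1)
site 4, node DE: D={T} ∪ E={A} → {A,T} (+1)
site 4, node OS: O={C} ∪ S={G} → {C,G} (+1)
site 4, node DEOS: DE={A,T} ∪ OS={C,G} → {A,C,G,T} (+1)
site 4, node DEOSU: DEOS={A,C,G,T} ∩ U={T} → {T} (+0)
site 4, node DENOSU: DEOSU={T} ∪ N={C} → {C,T} (+1)
site 5, node DE: D={T} ∪ E={A} → {A,T} (+1)
site 5, node OS: O={T} ∪ S={C} → {C,T} (+1)
site 5, node DEOS: DE={A,T} ∩ OS={C,T} → {T} (+0)
site 5, node DEOSU: DEOS={T} ∪ U={C} → {C,T} (+1)
site 5, node DENOSU: DEOSU={C,T} ∪ N={G} → {C,G,T} (+1)
site 6, node DE: D={T} ∪ E={A} → {A,T} (+1)
site 6, node OS: O={C} ∩ S={C} → {C} (+0)
site 6, node DEOS: DE={A,T} ∪ OS={C} → {A,C,T} (+1)
site 6, node DEOSU: DEOS={A,C,T} ∩ U={A} → {A} (+0)
site 6, node DENOSU: DEOSU={A} ∪ N={G} → {A,G} (+1)
per-site changes: [4, 2, 4, 3, 4, 4, 3]; total = 24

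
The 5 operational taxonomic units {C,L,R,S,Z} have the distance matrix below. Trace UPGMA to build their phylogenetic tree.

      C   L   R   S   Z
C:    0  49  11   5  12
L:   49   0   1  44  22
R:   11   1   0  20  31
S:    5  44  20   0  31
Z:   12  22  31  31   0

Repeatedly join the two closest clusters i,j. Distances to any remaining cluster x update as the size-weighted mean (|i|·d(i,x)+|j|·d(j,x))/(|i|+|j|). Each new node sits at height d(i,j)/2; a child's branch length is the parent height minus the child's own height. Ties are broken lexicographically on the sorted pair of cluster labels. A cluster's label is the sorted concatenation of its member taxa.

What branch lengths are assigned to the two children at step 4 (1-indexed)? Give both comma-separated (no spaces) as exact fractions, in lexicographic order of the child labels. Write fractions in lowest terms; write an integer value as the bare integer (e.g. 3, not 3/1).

4,57/4

step 1: merge (L,R) at d=1; branch lengths L→1/2, R→1/2; new cluster LR
  updated: d(C,LR)=30, d(LR,S)=32, d(LR,Z)=53/2
step 2: merge (C,S) at d=5; branch lengths C→5/2, S→5/2; new cluster CS
  updated: d(CS,LR)=31, d(CS,Z)=43/2
step 3: merge (CS,Z) at d=43/2; branch lengths CS→33/4, Z→43/4; new cluster CSZ
  updated: d(CSZ,LR)=59/2
step 4: merge (CSZ,LR) at d=59/2; branch lengths CSZ→4, LR→57/4; new cluster CLRSZ
final tree: (((C:5/2,S:5/2):33/4,Z:43/4):4,(L:1/2,R:1/2):57/4)
total length: 173/4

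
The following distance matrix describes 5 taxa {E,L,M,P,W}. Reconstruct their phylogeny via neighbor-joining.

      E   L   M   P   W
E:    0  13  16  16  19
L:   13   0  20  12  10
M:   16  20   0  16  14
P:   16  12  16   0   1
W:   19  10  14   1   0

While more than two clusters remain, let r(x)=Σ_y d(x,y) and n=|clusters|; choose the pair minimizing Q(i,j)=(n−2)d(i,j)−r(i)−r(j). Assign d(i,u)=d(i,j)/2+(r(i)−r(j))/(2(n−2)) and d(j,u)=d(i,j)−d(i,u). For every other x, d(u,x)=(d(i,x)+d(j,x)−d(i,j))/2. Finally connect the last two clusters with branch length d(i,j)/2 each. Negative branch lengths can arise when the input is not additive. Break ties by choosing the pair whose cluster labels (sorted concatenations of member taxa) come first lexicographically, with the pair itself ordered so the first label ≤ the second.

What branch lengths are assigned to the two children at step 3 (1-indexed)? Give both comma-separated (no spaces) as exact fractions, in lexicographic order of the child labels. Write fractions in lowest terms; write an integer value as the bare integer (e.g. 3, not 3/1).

23/8,45/8

1. join P+W (d=1, Q=-86) ⇒ PW; edges |P|=2/3, |W|=1/3
  updated: d(E,PW)=17, d(L,PW)=21/2, d(M,PW)=29/2
2. join E+M (d=16, Q=-129/2) ⇒ EM; edges |E|=55/8, |M|=73/8
  updated: d(EM,L)=17/2, d(EM,PW)=31/4
3. join EM+L (d=17/2, Q=-107/4) ⇒ ELM; edges |EM|=23/8, |L|=45/8
  updated: d(ELM,PW)=39/8
4. join ELM+PW (d=39/8) ⇒ ELMPW; edges |ELM|=39/16, |PW|=39/16
final tree: (((E:55/8,M:73/8):23/8,L:45/8):39/16,(P:2/3,W:1/3):39/16)
total length: 243/8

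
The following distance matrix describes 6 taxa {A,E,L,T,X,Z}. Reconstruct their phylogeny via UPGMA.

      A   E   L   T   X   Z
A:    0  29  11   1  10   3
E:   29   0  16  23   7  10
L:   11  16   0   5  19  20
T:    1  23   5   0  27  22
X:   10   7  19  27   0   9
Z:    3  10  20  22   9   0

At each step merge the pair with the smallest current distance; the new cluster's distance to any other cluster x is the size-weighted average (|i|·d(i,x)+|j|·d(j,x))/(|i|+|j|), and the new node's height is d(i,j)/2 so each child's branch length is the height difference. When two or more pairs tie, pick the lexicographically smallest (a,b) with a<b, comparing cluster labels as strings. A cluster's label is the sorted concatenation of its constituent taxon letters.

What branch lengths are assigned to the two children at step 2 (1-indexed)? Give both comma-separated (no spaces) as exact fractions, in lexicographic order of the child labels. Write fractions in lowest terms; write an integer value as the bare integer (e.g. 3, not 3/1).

1. join A+T (d=1) ⇒ AT; edges |A|=1/2, |T|=1/2
  updated: d(AT,E)=26, d(AT,L)=8, d(AT,X)=37/2, d(AT,Z)=25/2
2. join E+X (d=7) ⇒ EX; edges |E|=7/2, |X|=7/2
  updated: d(AT,EX)=89/4, d(EX,L)=35/2, d(EX,Z)=19/2
3. join AT+L (d=8) ⇒ ALT; edges |AT|=7/2, |L|=4
  updated: d(ALT,EX)=62/3, d(ALT,Z)=15
4. join EX+Z (d=19/2) ⇒ EXZ; edges |EX|=5/4, |Z|=19/4
  updated: d(ALT,EXZ)=169/9
5. join ALT+EXZ (d=169/9) ⇒ AELTXZ; edges |ALT|=97/18, |EXZ|=167/36
final tree: (((A:1/2,T:1/2):7/2,L:4):97/18,((E:7/2,X:7/2):5/4,Z:19/4):167/36)
total length: 1135/36

7/2,7/2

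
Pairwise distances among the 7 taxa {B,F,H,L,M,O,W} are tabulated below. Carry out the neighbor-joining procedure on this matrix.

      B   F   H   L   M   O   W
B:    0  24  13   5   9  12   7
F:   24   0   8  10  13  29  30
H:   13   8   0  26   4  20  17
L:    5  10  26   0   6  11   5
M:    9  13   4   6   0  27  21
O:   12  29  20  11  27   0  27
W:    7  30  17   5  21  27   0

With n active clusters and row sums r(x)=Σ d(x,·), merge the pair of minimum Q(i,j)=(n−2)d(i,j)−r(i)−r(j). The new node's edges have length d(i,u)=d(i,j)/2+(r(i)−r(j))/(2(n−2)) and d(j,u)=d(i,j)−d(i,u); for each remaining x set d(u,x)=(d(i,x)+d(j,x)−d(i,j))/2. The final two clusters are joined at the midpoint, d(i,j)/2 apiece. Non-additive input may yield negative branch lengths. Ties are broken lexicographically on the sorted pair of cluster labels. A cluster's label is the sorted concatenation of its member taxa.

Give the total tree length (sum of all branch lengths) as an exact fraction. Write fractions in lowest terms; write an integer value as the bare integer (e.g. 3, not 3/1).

iteration 1: select F,H (d=8, Q=-162); attach at lengths (33/5, 7/5); label the merged cluster FH
  updated: d(B,FH)=29/2, d(FH,L)=14, d(FH,M)=9/2, d(FH,O)=41/2, d(FH,W)=39/2
iteration 2: select FH,M (d=9/2, Q=-245/2); attach at lengths (47/16, 25/16); label the merged cluster FHM
  updated: d(B,FHM)=19/2, d(FHM,L)=31/4, d(FHM,O)=43/2, d(FHM,W)=18
iteration 3: select L,W (d=5, Q=-283/4); attach at lengths (-53/24, 173/24); label the merged cluster LW
  updated: d(B,LW)=7/2, d(FHM,LW)=83/8, d(LW,O)=33/2
iteration 4: select B,O (d=12, Q=-51); attach at lengths (-1/4, 49/4); label the merged cluster BO
  updated: d(BO,FHM)=19/2, d(BO,LW)=4
iteration 5: select BO,FHM (d=19/2, Q=-191/8); attach at lengths (25/16, 127/16); label the merged cluster BFHMO
  updated: d(BFHMO,LW)=39/16
iteration 6: select BFHMO,LW (d=39/16); attach at lengths (39/32, 39/32); label the merged cluster BFHLMOW
final tree: (((B:-1/4,O:49/4):25/16,((F:33/5,H:7/5):47/16,M:25/16):127/16):39/32,(L:-53/24,W:173/24):39/32)
total length: 663/16

663/16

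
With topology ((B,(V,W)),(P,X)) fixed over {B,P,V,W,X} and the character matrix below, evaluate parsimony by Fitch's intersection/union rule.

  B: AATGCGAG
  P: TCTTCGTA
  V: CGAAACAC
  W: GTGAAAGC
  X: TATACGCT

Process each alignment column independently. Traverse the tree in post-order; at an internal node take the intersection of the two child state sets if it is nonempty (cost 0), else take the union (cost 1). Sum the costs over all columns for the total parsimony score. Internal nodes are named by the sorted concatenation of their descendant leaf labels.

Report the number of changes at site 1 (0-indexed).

site 0, node VW: V={C} ∪ W={G} → {C,G} (+1)
site 0, node BVW: B={A} ∪ VW={C,G} → {A,C,G} (+1)
site 0, node PX: P={T} ∩ X={T} → {T} (+0)
site 0, node BPVWX: BVW={A,C,G} ∪ PX={T} → {A,C,G,T} (+1)
site 1, node VW: V={G} ∪ W={T} → {G,T} (+1)
site 1, node BVW: B={A} ∪ VW={G,T} → {A,G,T} (+1)
site 1, node PX: P={C} ∪ X={A} → {A,C} (+1)
site 1, node BPVWX: BVW={A,G,T} ∩ PX={A,C} → {A} (+0)
site 2, node VW: V={A} ∪ W={G} → {A,G} (+1)
site 2, node BVW: B={T} ∪ VW={A,G} → {A,G,T} (+1)
site 2, node PX: P={T} ∩ X={T} → {T} (+0)
site 2, node BPVWX: BVW={A,G,T} ∩ PX={T} → {T} (+0)
site 3, node VW: V={A} ∩ W={A} → {A} (+0)
site 3, node BVW: B={G} ∪ VW={A} → {A,G} (+1)
site 3, node PX: P={T} ∪ X={A} → {A,T} (+1)
site 3, node BPVWX: BVW={A,G} ∩ PX={A,T} → {A} (+0)
site 4, node VW: V={A} ∩ W={A} → {A} (+0)
site 4, node BVW: B={C} ∪ VW={A} → {A,C} (+1)
site 4, node PX: P={C} ∩ X={C} → {C} (+0)
site 4, node BPVWX: BVW={A,C} ∩ PX={C} → {C} (+0)
site 5, node VW: V={C} ∪ W={A} → {A,C} (+1)
site 5, node BVW: B={G} ∪ VW={A,C} → {A,C,G} (+1)
site 5, node PX: P={G} ∩ X={G} → {G} (+0)
site 5, node BPVWX: BVW={A,C,G} ∩ PX={G} → {G} (+0)
site 6, node VW: V={A} ∪ W={G} → {A,G} (+1)
site 6, node BVW: B={A} ∩ VW={A,G} → {A} (+0)
site 6, node PX: P={T} ∪ X={C} → {C,T} (+1)
site 6, node BPVWX: BVW={A} ∪ PX={C,T} → {A,C,T} (+1)
site 7, node VW: V={C} ∩ W={C} → {C} (+0)
site 7, node BVW: B={G} ∪ VW={C} → {C,G} (+1)
site 7, node PX: P={A} ∪ X={T} → {A,T} (+1)
site 7, node BPVWX: BVW={C,G} ∪ PX={A,T} → {A,C,G,T} (+1)
per-site changes: [3, 3, 2, 2, 1, 2, 3, 3]; total = 19

3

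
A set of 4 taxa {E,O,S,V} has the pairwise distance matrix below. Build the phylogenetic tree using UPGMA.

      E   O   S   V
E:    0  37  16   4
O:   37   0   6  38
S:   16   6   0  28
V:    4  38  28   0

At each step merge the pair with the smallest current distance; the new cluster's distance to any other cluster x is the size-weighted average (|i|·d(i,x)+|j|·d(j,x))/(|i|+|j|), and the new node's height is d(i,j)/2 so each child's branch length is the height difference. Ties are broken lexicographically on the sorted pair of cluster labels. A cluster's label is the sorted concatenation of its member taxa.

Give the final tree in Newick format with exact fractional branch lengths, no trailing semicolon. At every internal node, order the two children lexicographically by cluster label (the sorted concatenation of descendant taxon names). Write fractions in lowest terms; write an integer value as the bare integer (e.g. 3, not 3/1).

((E:2,V:2):103/8,(O:3,S:3):95/8)

iteration 1: select E,V (d=4); attach at lengths (2, 2); label the merged cluster EV
  updated: d(EV,O)=75/2, d(EV,S)=22
iteration 2: select O,S (d=6); attach at lengths (3, 3); label the merged cluster OS
  updated: d(EV,OS)=119/4
iteration 3: select EV,OS (d=119/4); attach at lengths (103/8, 95/8); label the merged cluster EOSV
final tree: ((E:2,V:2):103/8,(O:3,S:3):95/8)
total length: 139/4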